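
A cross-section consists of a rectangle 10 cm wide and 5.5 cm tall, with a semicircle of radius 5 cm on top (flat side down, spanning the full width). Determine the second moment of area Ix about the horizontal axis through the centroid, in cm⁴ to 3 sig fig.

Treat the section as a set of non-overlapping primitives; coordinates are from the bounding-box lower-left.
Rectangular body: 10 × 5.5, A = 55 cm², y = 2.75 cm, Ī = 138.65 cm⁴.
Semicircular cap: semicircle r = 5, A = 39.27 cm², y = 7.6221 cm, Ī = 68.598 cm⁴.
Centroid: ȳ = ΣA·y / ΣA = 4.7796 cm.
Transfer each piece to the horizontal axis through the centroid using Ī + A·d² with d = y − 4.7796:
  rectangular body: d = -2.0296 cm → contributes +365.2 cm⁴
  semicircular cap: d = 2.8425 cm → contributes +385.89 cm⁴
Total I = 751.09 cm⁴.

Ix ≈ 751 cm⁴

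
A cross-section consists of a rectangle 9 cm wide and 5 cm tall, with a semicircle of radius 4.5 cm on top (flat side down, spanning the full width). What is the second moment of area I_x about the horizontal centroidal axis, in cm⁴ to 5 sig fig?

I_x ≈ 501.16 cm⁴

Split into non-overlapping primitives; take the origin at the lower-left of the bounding box.
Rectangular body: 9 × 5, A = 45 cm², y = 2.5 cm, Ī = 93.75 cm⁴.
Semicircular cap: semicircle r = 4.5, A = 31.80863 cm², y = 6.909859 cm, Ī = 45.00721 cm⁴.
Centroid: ȳ = ΣA·y / ΣA = 4.326248 cm.
Transfer each piece to the horizontal centroidal axis using Ī + A·d² with d = y − 4.326248:
  rectangular body: d = -1.826248 cm → contributes +243.8331 cm⁴
  semicircular cap: d = 2.583612 cm → contributes +257.3314 cm⁴
Total I = 501.1645 cm⁴.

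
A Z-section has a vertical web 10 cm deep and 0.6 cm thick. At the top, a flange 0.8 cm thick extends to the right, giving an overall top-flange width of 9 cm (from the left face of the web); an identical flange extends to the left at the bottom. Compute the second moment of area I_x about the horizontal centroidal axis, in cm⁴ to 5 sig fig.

Treat the section as a set of non-overlapping primitives; coordinates are from the bounding-box lower-left.
Web: 0.6 × 10, A = 6 cm², y = 5 cm, Ī = 50 cm⁴.
Top flange (beyond web): 8.4 × 0.8, A = 6.72 cm², y = 9.6 cm, Ī = 0.3584 cm⁴.
Bottom flange (beyond web): 8.4 × 0.8, A = 6.72 cm², y = 0.4 cm, Ī = 0.3584 cm⁴.
Centroid: ȳ = ΣA·y / ΣA = 5 cm.
Transfer each piece to the horizontal centroidal axis using Ī + A·d² with d = y − 5:
  web: d = 0 cm → contributes +50 cm⁴
  top flange (beyond web): d = 4.6 cm → contributes +142.5536 cm⁴
  bottom flange (beyond web): d = -4.6 cm → contributes +142.5536 cm⁴
Total I = 335.1072 cm⁴.

I_x ≈ 335.11 cm⁴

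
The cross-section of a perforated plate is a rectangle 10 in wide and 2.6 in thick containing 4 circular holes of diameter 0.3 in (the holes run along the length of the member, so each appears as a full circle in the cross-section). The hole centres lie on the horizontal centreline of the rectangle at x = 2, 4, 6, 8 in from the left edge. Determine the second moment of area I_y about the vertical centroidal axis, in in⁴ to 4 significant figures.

Treat the section as a set of non-overlapping primitives; coordinates are from the bounding-box lower-left.
Plate: 10 × 2.6, A = 26 in², x = 5 in, Ī = 216.667 in⁴.
Hole 1 (subtracted): ⌀0.3, A = 0.0706858 in², x = 2 in, Ī = 0.000397608 in⁴.
Hole 2 (subtracted): ⌀0.3, A = 0.0706858 in², x = 4 in, Ī = 0.000397608 in⁴.
Hole 3 (subtracted): ⌀0.3, A = 0.0706858 in², x = 6 in, Ī = 0.000397608 in⁴.
Hole 4 (subtracted): ⌀0.3, A = 0.0706858 in², x = 8 in, Ī = 0.000397608 in⁴.
By symmetry the centroid is at mid-width, x̄ = 5 in.
Transfer each piece to the vertical centroidal axis using Ī + A·d² with d = x − 5:
  plate: d = 0 in → contributes +216.667 in⁴
  hole 1: d = -3 in → contributes −0.63657 in⁴
  hole 2: d = -1 in → contributes −0.0710834 in⁴
  hole 3: d = 1 in → contributes −0.0710834 in⁴
  hole 4: d = 3 in → contributes −0.63657 in⁴
Total I = 215.251 in⁴.

I_y ≈ 215.3 in⁴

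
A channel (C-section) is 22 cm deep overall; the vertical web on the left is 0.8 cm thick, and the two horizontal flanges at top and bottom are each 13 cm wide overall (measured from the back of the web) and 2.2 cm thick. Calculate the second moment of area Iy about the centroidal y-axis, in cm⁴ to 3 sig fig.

Iy ≈ 1230 cm⁴

Treat the section as a set of non-overlapping primitives; coordinates are from the bounding-box lower-left.
Web: 0.8 × 22, A = 17.6 cm², x = 0.4 cm, Ī = 0.93867 cm⁴.
Top flange (beyond web): 12.2 × 2.2, A = 26.84 cm², x = 6.9 cm, Ī = 332.91 cm⁴.
Bottom flange (beyond web): 12.2 × 2.2, A = 26.84 cm², x = 6.9 cm, Ī = 332.91 cm⁴.
Centroid: x̄ = ΣA·x / ΣA = 5.2951 cm.
Transfer each piece to the centroidal y-axis using Ī + A·d² with d = x − 5.2951:
  web: d = -4.8951 cm → contributes +422.66 cm⁴
  top flange (beyond web): d = 1.6049 cm → contributes +402.04 cm⁴
  bottom flange (beyond web): d = 1.6049 cm → contributes +402.04 cm⁴
Total I = 1226.7 cm⁴.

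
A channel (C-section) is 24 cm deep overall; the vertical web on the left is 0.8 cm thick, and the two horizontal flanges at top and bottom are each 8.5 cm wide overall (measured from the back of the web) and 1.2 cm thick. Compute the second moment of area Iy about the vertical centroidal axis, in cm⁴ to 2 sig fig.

Treat the section as a set of non-overlapping primitives; coordinates are from the bounding-box lower-left.
Web: 0.8 × 24, A = 19.2 cm², x = 0.4 cm, Ī = 1.024 cm⁴.
Top flange (beyond web): 7.7 × 1.2, A = 9.24 cm², x = 4.65 cm, Ī = 45.65 cm⁴.
Bottom flange (beyond web): 7.7 × 1.2, A = 9.24 cm², x = 4.65 cm, Ī = 45.65 cm⁴.
Centroid: x̄ = ΣA·x / ΣA = 2.484 cm.
Transfer each piece to the vertical centroidal axis using Ī + A·d² with d = x − 2.484:
  web: d = -2.084 cm → contributes +84.44 cm⁴
  top flange (beyond web): d = 2.166 cm → contributes +88.99 cm⁴
  bottom flange (beyond web): d = 2.166 cm → contributes +88.99 cm⁴
Total I = 262.4 cm⁴.

Iy ≈ 260 cm⁴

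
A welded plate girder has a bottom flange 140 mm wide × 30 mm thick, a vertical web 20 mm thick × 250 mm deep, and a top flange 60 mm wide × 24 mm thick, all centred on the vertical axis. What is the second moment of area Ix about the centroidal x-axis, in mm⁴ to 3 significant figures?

Ix ≈ 1.21 × 10⁸ mm⁴

Break the section into simple shapes (no overlaps), measuring from the bottom-left corner of the bounding box.
Bottom plate: 140 × 30, A = 4 200 mm², y = 15 mm, Ī = 315 000 mm⁴.
Web plate: 20 × 250, A = 5 000 mm², y = 155 mm, Ī = 26 041 667 mm⁴.
Top plate: 60 × 24, A = 1 440 mm², y = 292 mm, Ī = 69 120 mm⁴.
Centroid: ȳ = ΣA·y / ΣA = 118.28 mm.
Transfer each piece to the centroidal x-axis using Ī + A·d² with d = y − 118.28:
  bottom plate: d = -103.28 mm → contributes +45 113 820 mm⁴
  web plate: d = 36.722 mm → contributes +32 784 121 mm⁴
  top plate: d = 173.72 mm → contributes +43 527 262 mm⁴
Total I = 121 425 203 mm⁴.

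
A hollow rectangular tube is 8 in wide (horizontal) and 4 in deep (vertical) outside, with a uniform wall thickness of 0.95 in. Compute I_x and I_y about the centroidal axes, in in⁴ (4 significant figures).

Split into non-overlapping primitives; take the origin at the lower-left of the bounding box.
Outer rectangle: 8 × 4, A = 32 in², y = 2 in, Ī = 42.6667 in⁴.
Inner void (subtracted): 6.1 × 2.1, A = 12.81 in², y = 2 in, Ī = 4.70768 in⁴.
By symmetry the centroid is at mid-height, ȳ = 2 in.
All pieces are centred on the centroidal x-axis, so I = ΣĪ (holes subtracted) = 37.959 in⁴.
Repeating about the centroidal y-axis gives I_y = 130.945 in⁴.

I_x ≈ 37.96 in⁴, I_y ≈ 130.9 in⁴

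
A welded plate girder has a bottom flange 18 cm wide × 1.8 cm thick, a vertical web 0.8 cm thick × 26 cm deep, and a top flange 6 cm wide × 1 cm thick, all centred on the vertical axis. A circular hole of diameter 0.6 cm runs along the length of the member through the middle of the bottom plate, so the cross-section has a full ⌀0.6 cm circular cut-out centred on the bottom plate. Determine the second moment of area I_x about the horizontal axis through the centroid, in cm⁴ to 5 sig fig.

I_x ≈ 6213.3 cm⁴

Split into non-overlapping primitives; take the origin at the lower-left of the bounding box.
Bottom plate: 18 × 1.8, A = 32.4 cm², y = 0.9 cm, Ī = 8.748 cm⁴.
Web plate: 0.8 × 26, A = 20.8 cm², y = 14.8 cm, Ī = 1171.733 cm⁴.
Top plate: 6 × 1, A = 6 cm², y = 28.3 cm, Ī = 0.5 cm⁴.
Hole (subtracted): ⌀0.6, A = 0.2827433 cm², y = 0.9 cm, Ī = 0.006361725 cm⁴.
Centroid: ȳ = ΣA·y / ΣA = 8.597575 cm.
Transfer each piece to the horizontal axis through the centroid using Ī + A·d² with d = y − 8.597575:
  bottom plate: d = -7.697575 cm → contributes +1928.534 cm⁴
  web plate: d = 6.202425 cm → contributes +1971.911 cm⁴
  top plate: d = 19.70243 cm → contributes +2329.613 cm⁴
  hole: d = -7.697575 cm → contributes −16.75966 cm⁴
Total I = 6213.299 cm⁴.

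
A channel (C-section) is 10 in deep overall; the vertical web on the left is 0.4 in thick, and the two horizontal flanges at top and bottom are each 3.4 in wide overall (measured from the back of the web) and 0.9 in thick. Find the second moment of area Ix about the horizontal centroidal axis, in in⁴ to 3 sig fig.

Ix ≈ 145 in⁴

Decompose the section into non-overlapping parts with the origin at the bottom-left of its bounding rectangle.
Web: 0.4 × 10, A = 4 in², y = 5 in, Ī = 33.333 in⁴.
Top flange (beyond web): 3 × 0.9, A = 2.7 in², y = 9.55 in, Ī = 0.18225 in⁴.
Bottom flange (beyond web): 3 × 0.9, A = 2.7 in², y = 0.45 in, Ī = 0.18225 in⁴.
By symmetry the centroid is at mid-height, ȳ = 5 in.
Transfer each piece to the horizontal centroidal axis using Ī + A·d² with d = y − 5:
  web: d = 0 in → contributes +33.333 in⁴
  top flange (beyond web): d = 4.55 in → contributes +56.079 in⁴
  bottom flange (beyond web): d = -4.55 in → contributes +56.079 in⁴
Total I = 145.49 in⁴.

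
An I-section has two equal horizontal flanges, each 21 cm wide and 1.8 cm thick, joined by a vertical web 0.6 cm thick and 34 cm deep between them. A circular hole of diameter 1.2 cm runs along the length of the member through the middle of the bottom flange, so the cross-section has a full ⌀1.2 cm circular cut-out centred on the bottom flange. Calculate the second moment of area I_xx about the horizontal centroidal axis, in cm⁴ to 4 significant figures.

I_xx ≈ 2.584 × 10⁴ cm⁴

Treat the section as a set of non-overlapping primitives; coordinates are from the bounding-box lower-left.
Bottom flange: 21 × 1.8, A = 37.8 cm², y = 0.9 cm, Ī = 10.206 cm⁴.
Web: 0.6 × 34, A = 20.4 cm², y = 18.8 cm, Ī = 1965.2 cm⁴.
Top flange: 21 × 1.8, A = 37.8 cm², y = 36.7 cm, Ī = 10.206 cm⁴.
Hole (subtracted): ⌀1.2, A = 1.13097 cm², y = 0.9 cm, Ī = 0.101788 cm⁴.
Centroid: ȳ = ΣA·y / ΣA = 19.0134 cm.
Transfer each piece to the horizontal centroidal axis using Ī + A·d² with d = y − 19.0134:
  bottom flange: d = -18.1134 cm → contributes +12412.2 cm⁴
  web: d = -0.213393 cm → contributes +1966.13 cm⁴
  top flange: d = 17.6866 cm → contributes +11834.7 cm⁴
  hole: d = -18.1134 cm → contributes −371.169 cm⁴
Total I = 25841.8 cm⁴.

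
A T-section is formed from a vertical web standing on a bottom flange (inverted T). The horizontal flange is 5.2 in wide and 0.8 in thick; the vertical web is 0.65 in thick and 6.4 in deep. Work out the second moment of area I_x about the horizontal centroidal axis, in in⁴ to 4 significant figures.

I_x ≈ 41.38 in⁴

Treat the section as a set of non-overlapping primitives; coordinates are from the bounding-box lower-left.
Flange: 5.2 × 0.8, A = 4.16 in², y = 0.4 in, Ī = 0.221867 in⁴.
Web: 0.65 × 6.4, A = 4.16 in², y = 4 in, Ī = 14.1995 in⁴.
Centroid: ȳ = ΣA·y / ΣA = 2.2 in.
Transfer each piece to the horizontal centroidal axis using Ī + A·d² with d = y − 2.2:
  flange: d = -1.8 in → contributes +13.7003 in⁴
  web: d = 1.8 in → contributes +27.6779 in⁴
Total I = 41.3781 in⁴.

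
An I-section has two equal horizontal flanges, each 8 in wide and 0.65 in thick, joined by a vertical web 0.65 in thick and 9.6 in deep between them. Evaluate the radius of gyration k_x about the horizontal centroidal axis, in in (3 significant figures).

Break the section into simple shapes (no overlaps), measuring from the bottom-left corner of the bounding box.
Bottom flange: 8 × 0.65, A = 5.2 in², y = 0.325 in, Ī = 0.18308 in⁴.
Web: 0.65 × 9.6, A = 6.24 in², y = 5.45 in, Ī = 47.923 in⁴.
Top flange: 8 × 0.65, A = 5.2 in², y = 10.575 in, Ī = 0.18308 in⁴.
By symmetry the centroid is at mid-height, ȳ = 5.45 in.
Transfer each piece to the horizontal centroidal axis using Ī + A·d² with d = y − 5.45:
  bottom flange: d = -5.125 in → contributes +136.76 in⁴
  web: d = 0 in → contributes +47.923 in⁴
  top flange: d = 5.125 in → contributes +136.76 in⁴
Total I = 321.45 in⁴.
Radius of gyration: k = √(I/A) = √(321.45 / 16.64) = 4.3952 in.

k_x ≈ 4.40 in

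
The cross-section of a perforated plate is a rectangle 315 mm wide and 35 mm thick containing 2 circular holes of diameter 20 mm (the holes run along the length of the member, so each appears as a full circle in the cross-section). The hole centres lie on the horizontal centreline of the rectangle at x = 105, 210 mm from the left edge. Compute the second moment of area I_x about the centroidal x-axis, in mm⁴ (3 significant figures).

Treat the section as a set of non-overlapping primitives; coordinates are from the bounding-box lower-left.
Plate: 315 × 35, A = 11 025 mm², y = 17.5 mm, Ī = 1 125 469 mm⁴.
Hole 1 (subtracted): ⌀20, A = 314.16 mm², y = 17.5 mm, Ī = 7 854 mm⁴.
Hole 2 (subtracted): ⌀20, A = 314.16 mm², y = 17.5 mm, Ī = 7 854 mm⁴.
By symmetry the centroid is at mid-height, ȳ = 17.5 mm.
All pieces are centred on the centroidal x-axis, so I = ΣĪ (holes subtracted) = 1 109 761 mm⁴.

I_x ≈ 1.11 × 10⁶ mm⁴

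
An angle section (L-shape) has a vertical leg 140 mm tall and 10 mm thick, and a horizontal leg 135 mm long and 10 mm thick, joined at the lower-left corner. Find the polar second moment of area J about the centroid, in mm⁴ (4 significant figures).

J ≈ 9.735 × 10⁶ mm⁴

Decompose the section into non-overlapping parts with the origin at the bottom-left of its bounding rectangle.
Vertical leg: 10 × 140, A = 1 400 mm², y = 70 mm, Ī = 2 286 667 mm⁴.
Horizontal leg (remainder): 125 × 10, A = 1 250 mm², y = 5 mm, Ī = 10416.7 mm⁴.
Centroid: ȳ = ΣA·y / ΣA = 39.3396 mm.
Transfer each piece to the centroidal x-axis using Ī + A·d² with d = y − 39.3396:
  vertical leg: d = 30.6604 mm → contributes +3 602 749 mm⁴
  horizontal leg (remainder): d = -34.3396 mm → contributes +1 484 429 mm⁴
Total I = 5 087 178 mm⁴.
For the y-axis: x̄ = 36.8396 mm.
Repeating about the centroidal y-axis gives I_y = 4 648 115 mm⁴.
Polar second moment: J = I_x + I_y = 9 735 293 mm⁴.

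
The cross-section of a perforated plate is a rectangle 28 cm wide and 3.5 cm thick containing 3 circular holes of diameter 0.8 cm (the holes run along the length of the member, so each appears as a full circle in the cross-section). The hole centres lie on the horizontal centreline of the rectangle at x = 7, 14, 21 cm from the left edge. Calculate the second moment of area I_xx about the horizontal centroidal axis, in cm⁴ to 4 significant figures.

Break the section into simple shapes (no overlaps), measuring from the bottom-left corner of the bounding box.
Plate: 28 × 3.5, A = 98 cm², y = 1.75 cm, Ī = 100.042 cm⁴.
Hole 1 (subtracted): ⌀0.8, A = 0.502655 cm², y = 1.75 cm, Ī = 0.0201062 cm⁴.
Hole 2 (subtracted): ⌀0.8, A = 0.502655 cm², y = 1.75 cm, Ī = 0.0201062 cm⁴.
Hole 3 (subtracted): ⌀0.8, A = 0.502655 cm², y = 1.75 cm, Ī = 0.0201062 cm⁴.
By symmetry the centroid is at mid-height, ȳ = 1.75 cm.
All pieces are centred on the horizontal centroidal axis, so I = ΣĪ (holes subtracted) = 99.9813 cm⁴.

I_xx ≈ 99.98 cm⁴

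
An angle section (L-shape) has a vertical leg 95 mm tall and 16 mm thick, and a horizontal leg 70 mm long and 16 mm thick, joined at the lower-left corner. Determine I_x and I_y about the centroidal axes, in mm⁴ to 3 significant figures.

I_x ≈ 2.02 × 10⁶ mm⁴, I_y ≈ 9.17 × 10⁵ mm⁴

Treat the section as a set of non-overlapping primitives; coordinates are from the bounding-box lower-left.
Vertical leg: 16 × 95, A = 1 520 mm², y = 47.5 mm, Ī = 1 143 167 mm⁴.
Horizontal leg (remainder): 54 × 16, A = 864 mm², y = 8 mm, Ī = 18 432 mm⁴.
Centroid: ȳ = ΣA·y / ΣA = 33.185 mm.
Transfer each piece to the centroidal x-axis using Ī + A·d² with d = y − 33.185:
  vertical leg: d = 14.315 mm → contributes +1 454 663 mm⁴
  horizontal leg (remainder): d = -25.185 mm → contributes +566 435 mm⁴
Total I = 2 021 097 mm⁴.
For the y-axis: x̄ = 20.685 mm.
Repeating about the centroidal y-axis gives I_y = 917 197 mm⁴.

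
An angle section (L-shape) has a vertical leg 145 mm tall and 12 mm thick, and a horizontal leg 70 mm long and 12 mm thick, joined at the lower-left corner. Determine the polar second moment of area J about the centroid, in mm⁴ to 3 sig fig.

Split into non-overlapping primitives; take the origin at the lower-left of the bounding box.
Vertical leg: 12 × 145, A = 1 740 mm², y = 72.5 mm, Ī = 3 048 625 mm⁴.
Horizontal leg (remainder): 58 × 12, A = 696 mm², y = 6 mm, Ī = 8 352 mm⁴.
Centroid: ȳ = ΣA·y / ΣA = 53.5 mm.
Transfer each piece to the centroidal x-axis using Ī + A·d² with d = y − 53.5:
  vertical leg: d = 19 mm → contributes +3 676 765 mm⁴
  horizontal leg (remainder): d = -47.5 mm → contributes +1 578 702 mm⁴
Total I = 5 255 467 mm⁴.
For the y-axis: x̄ = 16 mm.
Repeating about the centroidal y-axis gives I_y = 824 992 mm⁴.
Polar second moment: J = I_x + I_y = 6 080 459 mm⁴.

J ≈ 6.08 × 10⁶ mm⁴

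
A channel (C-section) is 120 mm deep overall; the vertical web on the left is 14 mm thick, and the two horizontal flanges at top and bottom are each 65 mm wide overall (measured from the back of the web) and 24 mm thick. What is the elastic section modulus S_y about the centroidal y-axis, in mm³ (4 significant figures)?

Treat the section as a set of non-overlapping primitives; coordinates are from the bounding-box lower-left.
Web: 14 × 120, A = 1 680 mm², x = 7 mm, Ī = 27 440 mm⁴.
Top flange (beyond web): 51 × 24, A = 1 224 mm², x = 39.5 mm, Ī = 265 302 mm⁴.
Bottom flange (beyond web): 51 × 24, A = 1 224 mm², x = 39.5 mm, Ī = 265 302 mm⁴.
Centroid: x̄ = ΣA·x / ΣA = 26.2733 mm.
Transfer each piece to the centroidal y-axis using Ī + A·d² with d = x − 26.2733:
  web: d = -19.2733 mm → contributes +651 490 mm⁴
  top flange (beyond web): d = 13.2267 mm → contributes +479 437 mm⁴
  bottom flange (beyond web): d = 13.2267 mm → contributes +479 437 mm⁴
Total I = 1 610 364 mm⁴.
Extreme fibre distance c = 38.7267 mm; S = I/c = 41582.7 mm³.

S_y ≈ 4.158 × 10⁴ mm³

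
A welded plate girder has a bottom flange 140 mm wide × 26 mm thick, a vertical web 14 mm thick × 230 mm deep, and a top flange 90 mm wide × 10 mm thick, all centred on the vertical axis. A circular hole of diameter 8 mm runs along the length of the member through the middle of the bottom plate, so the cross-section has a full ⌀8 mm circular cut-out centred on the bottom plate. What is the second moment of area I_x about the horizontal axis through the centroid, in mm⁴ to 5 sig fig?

I_x ≈ 7.0157 × 10⁷ mm⁴

Decompose the section into non-overlapping parts with the origin at the bottom-left of its bounding rectangle.
Bottom plate: 140 × 26, A = 3 640 mm², y = 13 mm, Ī = 205053.3 mm⁴.
Web plate: 14 × 230, A = 3 220 mm², y = 141 mm, Ī = 14 194 833 mm⁴.
Top plate: 90 × 10, A = 900 mm², y = 261 mm, Ī = 7 500 mm⁴.
Hole (subtracted): ⌀8, A = 50.26548 mm², y = 13 mm, Ī = 201.0619 mm⁴.
Centroid: ȳ = ΣA·y / ΣA = 95.4101 mm.
Transfer each piece to the horizontal axis through the centroid using Ī + A·d² with d = y − 95.4101:
  bottom plate: d = -82.4101 mm → contributes +24 925 839 mm⁴
  web plate: d = 45.5899 mm → contributes +20 887 407 mm⁴
  top plate: d = 165.5899 mm → contributes +24 685 513 mm⁴
  hole: d = -82.4101 mm → contributes −341575.3 mm⁴
Total I = 70 157 184 mm⁴.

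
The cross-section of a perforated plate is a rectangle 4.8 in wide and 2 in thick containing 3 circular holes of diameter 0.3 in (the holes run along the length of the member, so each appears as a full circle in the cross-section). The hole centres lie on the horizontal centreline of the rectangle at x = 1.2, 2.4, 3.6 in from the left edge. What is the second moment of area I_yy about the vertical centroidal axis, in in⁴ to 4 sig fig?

Break the section into simple shapes (no overlaps), measuring from the bottom-left corner of the bounding box.
Plate: 4.8 × 2, A = 9.6 in², x = 2.4 in, Ī = 18.432 in⁴.
Hole 1 (subtracted): ⌀0.3, A = 0.0706858 in², x = 1.2 in, Ī = 0.000397608 in⁴.
Hole 2 (subtracted): ⌀0.3, A = 0.0706858 in², x = 2.4 in, Ī = 0.000397608 in⁴.
Hole 3 (subtracted): ⌀0.3, A = 0.0706858 in², x = 3.6 in, Ī = 0.000397608 in⁴.
By symmetry the centroid is at mid-width, x̄ = 2.4 in.
Transfer each piece to the vertical centroidal axis using Ī + A·d² with d = x − 2.4:
  plate: d = 0 in → contributes +18.432 in⁴
  hole 1: d = -1.2 in → contributes −0.102185 in⁴
  hole 2: d = 0 in → contributes −0.000397608 in⁴
  hole 3: d = 1.2 in → contributes −0.102185 in⁴
Total I = 18.2272 in⁴.

I_yy ≈ 18.23 in⁴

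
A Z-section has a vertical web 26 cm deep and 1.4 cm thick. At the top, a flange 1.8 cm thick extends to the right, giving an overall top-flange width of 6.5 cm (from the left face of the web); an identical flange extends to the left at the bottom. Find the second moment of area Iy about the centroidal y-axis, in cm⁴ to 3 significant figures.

Decompose the section into non-overlapping parts with the origin at the bottom-left of its bounding rectangle.
Web: 1.4 × 26, A = 36.4 cm², x = 5.8 cm, Ī = 5.9453 cm⁴.
Top flange (beyond web): 5.1 × 1.8, A = 9.18 cm², x = 9.05 cm, Ī = 19.898 cm⁴.
Bottom flange (beyond web): 5.1 × 1.8, A = 9.18 cm², x = 2.55 cm, Ī = 19.898 cm⁴.
Centroid: x̄ = ΣA·x / ΣA = 5.8 cm.
Transfer each piece to the centroidal y-axis using Ī + A·d² with d = x − 5.8:
  web: d = 0 cm → contributes +5.9453 cm⁴
  top flange (beyond web): d = 3.25 cm → contributes +116.86 cm⁴
  bottom flange (beyond web): d = -3.25 cm → contributes +116.86 cm⁴
Total I = 239.67 cm⁴.

Iy ≈ 240 cm⁴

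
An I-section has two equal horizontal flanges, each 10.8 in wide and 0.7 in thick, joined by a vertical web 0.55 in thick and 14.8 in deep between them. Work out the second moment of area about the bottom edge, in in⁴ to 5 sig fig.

Break the section into simple shapes (no overlaps), measuring from the bottom-left corner of the bounding box.
Bottom flange: 10.8 × 0.7, A = 7.56 in², y = 0.35 in, Ī = 0.3087 in⁴.
Web: 0.55 × 14.8, A = 8.14 in², y = 8.1 in, Ī = 148.5821 in⁴.
Top flange: 10.8 × 0.7, A = 7.56 in², y = 15.85 in, Ī = 0.3087 in⁴.
Transfer each piece to the bottom edge using Ī + A·d² with d = y − 0:
  bottom flange: d = 0.35 in → contributes +1.2348 in⁴
  web: d = 8.1 in → contributes +682.6475 in⁴
  top flange: d = 15.85 in → contributes +1899.551 in⁴
Total I = 2583.433 in⁴.

I_base ≈ 2583.4 in⁴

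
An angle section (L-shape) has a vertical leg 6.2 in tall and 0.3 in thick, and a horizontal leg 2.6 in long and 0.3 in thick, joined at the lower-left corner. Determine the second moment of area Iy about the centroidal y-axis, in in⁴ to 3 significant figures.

Split into non-overlapping primitives; take the origin at the lower-left of the bounding box.
Vertical leg: 0.3 × 6.2, A = 1.86 in², x = 0.15 in, Ī = 0.01395 in⁴.
Horizontal leg (remainder): 2.3 × 0.3, A = 0.69 in², x = 1.45 in, Ī = 0.30418 in⁴.
Centroid: x̄ = ΣA·x / ΣA = 0.50176 in.
Transfer each piece to the centroidal y-axis using Ī + A·d² with d = x − 0.50176:
  vertical leg: d = -0.35176 in → contributes +0.2441 in⁴
  horizontal leg (remainder): d = 0.94824 in → contributes +0.92459 in⁴
Total I = 1.1687 in⁴.

Iy ≈ 1.17 in⁴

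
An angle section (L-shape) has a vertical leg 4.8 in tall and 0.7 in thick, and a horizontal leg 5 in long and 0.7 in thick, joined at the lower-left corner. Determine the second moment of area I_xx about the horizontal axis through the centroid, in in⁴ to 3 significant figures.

Break the section into simple shapes (no overlaps), measuring from the bottom-left corner of the bounding box.
Vertical leg: 0.7 × 4.8, A = 3.36 in², y = 2.4 in, Ī = 6.4512 in⁴.
Horizontal leg (remainder): 4.3 × 0.7, A = 3.01 in², y = 0.35 in, Ī = 0.12291 in⁴.
Centroid: ȳ = ΣA·y / ΣA = 1.4313 in.
Transfer each piece to the horizontal axis through the centroid using Ī + A·d² with d = y − 1.4313:
  vertical leg: d = 0.96868 in → contributes +9.604 in⁴
  horizontal leg (remainder): d = -1.0813 in → contributes +3.6424 in⁴
Total I = 13.246 in⁴.

I_xx ≈ 13.2 in⁴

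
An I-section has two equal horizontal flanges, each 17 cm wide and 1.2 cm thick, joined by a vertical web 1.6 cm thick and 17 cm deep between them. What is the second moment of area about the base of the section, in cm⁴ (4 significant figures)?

Decompose the section into non-overlapping parts with the origin at the bottom-left of its bounding rectangle.
Bottom flange: 17 × 1.2, A = 20.4 cm², y = 0.6 cm, Ī = 2.448 cm⁴.
Web: 1.6 × 17, A = 27.2 cm², y = 9.7 cm, Ī = 655.067 cm⁴.
Top flange: 17 × 1.2, A = 20.4 cm², y = 18.8 cm, Ī = 2.448 cm⁴.
Transfer each piece to a horizontal axis along the bottom face using Ī + A·d² with d = y − 0:
  bottom flange: d = 0.6 cm → contributes +9.792 cm⁴
  web: d = 9.7 cm → contributes +3214.31 cm⁴
  top flange: d = 18.8 cm → contributes +7212.62 cm⁴
Total I = 10436.7 cm⁴.

I_base ≈ 1.044 × 10⁴ cm⁴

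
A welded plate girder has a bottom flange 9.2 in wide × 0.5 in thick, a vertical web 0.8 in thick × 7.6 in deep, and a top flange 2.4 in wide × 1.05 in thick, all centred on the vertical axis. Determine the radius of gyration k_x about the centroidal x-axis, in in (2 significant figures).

Break the section into simple shapes (no overlaps), measuring from the bottom-left corner of the bounding box.
Bottom plate: 9.2 × 0.5, A = 4.6 in², y = 0.25 in, Ī = 0.09583 in⁴.
Web plate: 0.8 × 7.6, A = 6.08 in², y = 4.3 in, Ī = 29.27 in⁴.
Top plate: 2.4 × 1.05, A = 2.52 in², y = 8.625 in, Ī = 0.2315 in⁴.
Centroid: ȳ = ΣA·y / ΣA = 3.714 in.
Transfer each piece to the centroidal x-axis using Ī + A·d² with d = y − 3.714:
  bottom plate: d = -3.464 in → contributes +55.3 in⁴
  web plate: d = 0.5857 in → contributes +31.35 in⁴
  top plate: d = 4.911 in → contributes +61 in⁴
Total I = 147.7 in⁴.
Radius of gyration: k = √(I/A) = √(147.7 / 13.2) = 3.345 in.

k_x ≈ 3.3 in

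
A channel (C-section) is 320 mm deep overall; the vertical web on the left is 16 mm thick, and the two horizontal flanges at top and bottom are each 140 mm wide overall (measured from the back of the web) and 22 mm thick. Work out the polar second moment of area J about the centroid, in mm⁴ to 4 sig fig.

J ≈ 1.851 × 10⁸ mm⁴

Break the section into simple shapes (no overlaps), measuring from the bottom-left corner of the bounding box.
Web: 16 × 320, A = 5 120 mm², y = 160 mm, Ī = 43 690 667 mm⁴.
Top flange (beyond web): 124 × 22, A = 2 728 mm², y = 309 mm, Ī = 110 029 mm⁴.
Bottom flange (beyond web): 124 × 22, A = 2 728 mm², y = 11 mm, Ī = 110 029 mm⁴.
By symmetry the centroid is at mid-height, ȳ = 160 mm.
Transfer each piece to the centroidal x-axis using Ī + A·d² with d = y − 160:
  web: d = 0 mm → contributes +43 690 667 mm⁴
  top flange (beyond web): d = 149 mm → contributes +60 674 357 mm⁴
  bottom flange (beyond web): d = -149 mm → contributes +60 674 357 mm⁴
Total I = 165 039 381 mm⁴.
For the y-axis: x̄ = 44.112 mm.
Repeating about the centroidal y-axis gives I_y = 20 042 705 mm⁴.
Polar second moment: J = I_x + I_y = 185 082 086 mm⁴.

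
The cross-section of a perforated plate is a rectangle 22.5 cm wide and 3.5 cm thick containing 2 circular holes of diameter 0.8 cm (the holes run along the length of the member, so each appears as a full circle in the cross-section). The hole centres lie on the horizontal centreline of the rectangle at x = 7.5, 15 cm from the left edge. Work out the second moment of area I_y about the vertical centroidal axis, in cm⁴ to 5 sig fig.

I_y ≈ 3308.1 cm⁴

Treat the section as a set of non-overlapping primitives; coordinates are from the bounding-box lower-left.
Plate: 22.5 × 3.5, A = 78.75 cm², x = 11.25 cm, Ī = 3322.266 cm⁴.
Hole 1 (subtracted): ⌀0.8, A = 0.5026548 cm², x = 7.5 cm, Ī = 0.02010619 cm⁴.
Hole 2 (subtracted): ⌀0.8, A = 0.5026548 cm², x = 15 cm, Ī = 0.02010619 cm⁴.
By symmetry the centroid is at mid-width, x̄ = 11.25 cm.
Transfer each piece to the vertical centroidal axis using Ī + A·d² with d = x − 11.25:
  plate: d = 0 cm → contributes +3322.266 cm⁴
  hole 1: d = -3.75 cm → contributes −7.08869 cm⁴
  hole 2: d = 3.75 cm → contributes −7.08869 cm⁴
Total I = 3308.088 cm⁴.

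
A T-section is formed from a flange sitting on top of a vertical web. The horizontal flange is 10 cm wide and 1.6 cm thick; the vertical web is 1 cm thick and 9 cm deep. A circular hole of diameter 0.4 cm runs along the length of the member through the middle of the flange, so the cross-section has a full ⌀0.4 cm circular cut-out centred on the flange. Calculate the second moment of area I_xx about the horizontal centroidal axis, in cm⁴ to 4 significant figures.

Decompose the section into non-overlapping parts with the origin at the bottom-left of its bounding rectangle.
Flange: 10 × 1.6, A = 16 cm², y = 9.8 cm, Ī = 3.41333 cm⁴.
Web: 1 × 9, A = 9 cm², y = 4.5 cm, Ī = 60.75 cm⁴.
Hole (subtracted): ⌀0.4, A = 0.125664 cm², y = 9.8 cm, Ī = 0.00125664 cm⁴.
Centroid: ȳ = ΣA·y / ΣA = 7.88236 cm.
Transfer each piece to the horizontal centroidal axis using Ī + A·d² with d = y − 7.88236:
  flange: d = 1.91764 cm → contributes +62.2508 cm⁴
  web: d = -3.38236 cm → contributes +163.713 cm⁴
  hole: d = 1.91764 cm → contributes −0.463365 cm⁴
Total I = 225.501 cm⁴.

I_xx ≈ 225.5 cm⁴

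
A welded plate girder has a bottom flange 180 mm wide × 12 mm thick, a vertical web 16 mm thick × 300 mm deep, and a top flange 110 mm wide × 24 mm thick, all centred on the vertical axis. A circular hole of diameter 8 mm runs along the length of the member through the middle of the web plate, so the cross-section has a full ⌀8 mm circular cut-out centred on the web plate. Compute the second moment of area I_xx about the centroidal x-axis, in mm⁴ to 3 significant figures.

Split into non-overlapping primitives; take the origin at the lower-left of the bounding box.
Bottom plate: 180 × 12, A = 2 160 mm², y = 6 mm, Ī = 25 920 mm⁴.
Web plate: 16 × 300, A = 4 800 mm², y = 162 mm, Ī = 36 000 000 mm⁴.
Top plate: 110 × 24, A = 2 640 mm², y = 324 mm, Ī = 126 720 mm⁴.
Hole (subtracted): ⌀8, A = 50.265 mm², y = 162 mm, Ī = 201.06 mm⁴.
Centroid: ȳ = ΣA·y / ΣA = 171.5 mm.
Transfer each piece to the centroidal x-axis using Ī + A·d² with d = y − 171.5:
  bottom plate: d = -165.5 mm → contributes +59 188 674 mm⁴
  web plate: d = -9.4997 mm → contributes +36 433 176 mm⁴
  top plate: d = 152.5 mm → contributes +61 523 429 mm⁴
  hole: d = -9.4997 mm → contributes −4737.3 mm⁴
Total I = 157 140 542 mm⁴.

I_xx ≈ 1.57 × 10⁸ mm⁴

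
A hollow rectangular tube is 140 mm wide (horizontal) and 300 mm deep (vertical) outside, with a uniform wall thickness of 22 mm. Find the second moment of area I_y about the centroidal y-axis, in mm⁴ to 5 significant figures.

Decompose the section into non-overlapping parts with the origin at the bottom-left of its bounding rectangle.
Outer rectangle: 140 × 300, A = 42 000 mm², x = 70 mm, Ī = 68 600 000 mm⁴.
Inner void (subtracted): 96 × 256, A = 24 576 mm², x = 70 mm, Ī = 18 874 368 mm⁴.
By symmetry the centroid is at mid-width, x̄ = 70 mm.
All pieces are centred on the centroidal y-axis, so I = ΣĪ (holes subtracted) = 49 725 632 mm⁴.

I_y ≈ 4.9726 × 10⁷ mm⁴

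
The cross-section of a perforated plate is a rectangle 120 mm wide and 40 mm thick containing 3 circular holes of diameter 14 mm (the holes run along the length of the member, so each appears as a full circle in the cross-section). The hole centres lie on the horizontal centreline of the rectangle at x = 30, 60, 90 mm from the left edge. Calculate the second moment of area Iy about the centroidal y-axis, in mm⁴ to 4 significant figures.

Treat the section as a set of non-overlapping primitives; coordinates are from the bounding-box lower-left.
Plate: 120 × 40, A = 4 800 mm², x = 60 mm, Ī = 5 760 000 mm⁴.
Hole 1 (subtracted): ⌀14, A = 153.938 mm², x = 30 mm, Ī = 1885.74 mm⁴.
Hole 2 (subtracted): ⌀14, A = 153.938 mm², x = 60 mm, Ī = 1885.74 mm⁴.
Hole 3 (subtracted): ⌀14, A = 153.938 mm², x = 90 mm, Ī = 1885.74 mm⁴.
By symmetry the centroid is at mid-width, x̄ = 60 mm.
Transfer each piece to the centroidal y-axis using Ī + A·d² with d = x − 60:
  plate: d = 0 mm → contributes +5 760 000 mm⁴
  hole 1: d = -30 mm → contributes −140 430 mm⁴
  hole 2: d = 0 mm → contributes −1885.74 mm⁴
  hole 3: d = 30 mm → contributes −140 430 mm⁴
Total I = 5 477 254 mm⁴.

Iy ≈ 5.477 × 10⁶ mm⁴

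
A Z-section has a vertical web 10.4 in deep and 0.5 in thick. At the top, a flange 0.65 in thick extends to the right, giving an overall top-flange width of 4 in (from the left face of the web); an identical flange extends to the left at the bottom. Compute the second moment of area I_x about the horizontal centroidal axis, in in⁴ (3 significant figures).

Break the section into simple shapes (no overlaps), measuring from the bottom-left corner of the bounding box.
Web: 0.5 × 10.4, A = 5.2 in², y = 5.2 in, Ī = 46.869 in⁴.
Top flange (beyond web): 3.5 × 0.65, A = 2.275 in², y = 10.075 in, Ī = 0.080099 in⁴.
Bottom flange (beyond web): 3.5 × 0.65, A = 2.275 in², y = 0.325 in, Ī = 0.080099 in⁴.
Centroid: ȳ = ΣA·y / ΣA = 5.2 in.
Transfer each piece to the horizontal centroidal axis using Ī + A·d² with d = y − 5.2:
  web: d = 0 in → contributes +46.869 in⁴
  top flange (beyond web): d = 4.875 in → contributes +54.147 in⁴
  bottom flange (beyond web): d = -4.875 in → contributes +54.147 in⁴
Total I = 155.16 in⁴.

I_x ≈ 155 in⁴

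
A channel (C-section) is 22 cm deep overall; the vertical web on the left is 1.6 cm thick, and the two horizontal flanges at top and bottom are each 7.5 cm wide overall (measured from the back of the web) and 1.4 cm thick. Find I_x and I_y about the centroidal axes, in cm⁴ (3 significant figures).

Split into non-overlapping primitives; take the origin at the lower-left of the bounding box.
Web: 1.6 × 22, A = 35.2 cm², y = 11 cm, Ī = 1419.7 cm⁴.
Top flange (beyond web): 5.9 × 1.4, A = 8.26 cm², y = 21.3 cm, Ī = 1.3491 cm⁴.
Bottom flange (beyond web): 5.9 × 1.4, A = 8.26 cm², y = 0.7 cm, Ī = 1.3491 cm⁴.
By symmetry the centroid is at mid-height, ȳ = 11 cm.
Transfer each piece to the centroidal x-axis using Ī + A·d² with d = y − 11:
  web: d = 0 cm → contributes +1419.7 cm⁴
  top flange (beyond web): d = 10.3 cm → contributes +877.65 cm⁴
  bottom flange (beyond web): d = -10.3 cm → contributes +877.65 cm⁴
Total I = 3 175 cm⁴.
For the y-axis: x̄ = 1.9978 cm.
Repeating about the centroidal y-axis gives I_y = 213.54 cm⁴.

I_x ≈ 3180 cm⁴, I_y ≈ 214 cm⁴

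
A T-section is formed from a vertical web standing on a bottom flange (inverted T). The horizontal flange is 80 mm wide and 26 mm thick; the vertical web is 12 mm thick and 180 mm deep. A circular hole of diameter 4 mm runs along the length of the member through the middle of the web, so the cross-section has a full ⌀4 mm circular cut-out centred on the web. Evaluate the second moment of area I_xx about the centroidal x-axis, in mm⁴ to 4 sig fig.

Split into non-overlapping primitives; take the origin at the lower-left of the bounding box.
Flange: 80 × 26, A = 2 080 mm², y = 13 mm, Ī = 117 173 mm⁴.
Web: 12 × 180, A = 2 160 mm², y = 116 mm, Ī = 5 832 000 mm⁴.
Hole (subtracted): ⌀4, A = 12.5664 mm², y = 116 mm, Ī = 12.5664 mm⁴.
Centroid: ȳ = ΣA·y / ΣA = 65.3215 mm.
Transfer each piece to the centroidal x-axis using Ī + A·d² with d = y − 65.3215:
  flange: d = -52.3215 mm → contributes +5 811 255 mm⁴
  web: d = 50.6785 mm → contributes +11 379 551 mm⁴
  hole: d = 50.6785 mm → contributes −32286.9 mm⁴
Total I = 17 158 519 mm⁴.

I_xx ≈ 1.716 × 10⁷ mm⁴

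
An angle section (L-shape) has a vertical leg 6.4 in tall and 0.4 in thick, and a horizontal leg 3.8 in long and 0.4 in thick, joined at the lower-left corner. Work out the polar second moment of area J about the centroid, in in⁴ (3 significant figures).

J ≈ 21.3 in⁴

Decompose the section into non-overlapping parts with the origin at the bottom-left of its bounding rectangle.
Vertical leg: 0.4 × 6.4, A = 2.56 in², y = 3.2 in, Ī = 8.7381 in⁴.
Horizontal leg (remainder): 3.4 × 0.4, A = 1.36 in², y = 0.2 in, Ī = 0.018133 in⁴.
Centroid: ȳ = ΣA·y / ΣA = 2.1592 in.
Transfer each piece to the centroidal x-axis using Ī + A·d² with d = y − 2.1592:
  vertical leg: d = 1.0408 in → contributes +11.511 in⁴
  horizontal leg (remainder): d = -1.9592 in → contributes +5.2384 in⁴
Total I = 16.75 in⁴.
For the y-axis: x̄ = 0.85918 in.
Repeating about the centroidal y-axis gives I_y = 4.5505 in⁴.
Polar second moment: J = I_x + I_y = 21.3 in⁴.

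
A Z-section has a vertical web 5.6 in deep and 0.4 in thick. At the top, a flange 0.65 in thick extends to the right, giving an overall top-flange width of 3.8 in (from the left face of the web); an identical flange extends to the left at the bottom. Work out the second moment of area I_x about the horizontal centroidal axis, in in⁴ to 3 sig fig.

Split into non-overlapping primitives; take the origin at the lower-left of the bounding box.
Web: 0.4 × 5.6, A = 2.24 in², y = 2.8 in, Ī = 5.8539 in⁴.
Top flange (beyond web): 3.4 × 0.65, A = 2.21 in², y = 5.275 in, Ī = 0.07781 in⁴.
Bottom flange (beyond web): 3.4 × 0.65, A = 2.21 in², y = 0.325 in, Ī = 0.07781 in⁴.
Centroid: ȳ = ΣA·y / ΣA = 2.8 in.
Transfer each piece to the horizontal centroidal axis using Ī + A·d² with d = y − 2.8:
  web: d = 0 in → contributes +5.8539 in⁴
  top flange (beyond web): d = 2.475 in → contributes +13.615 in⁴
  bottom flange (beyond web): d = -2.475 in → contributes +13.615 in⁴
Total I = 33.085 in⁴.

I_x ≈ 33.1 in⁴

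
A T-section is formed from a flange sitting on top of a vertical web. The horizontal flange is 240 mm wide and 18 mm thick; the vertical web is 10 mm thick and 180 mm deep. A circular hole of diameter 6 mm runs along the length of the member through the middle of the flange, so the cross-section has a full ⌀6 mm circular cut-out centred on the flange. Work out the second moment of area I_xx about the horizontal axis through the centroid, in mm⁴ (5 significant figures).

Split into non-overlapping primitives; take the origin at the lower-left of the bounding box.
Flange: 240 × 18, A = 4 320 mm², y = 189 mm, Ī = 116 640 mm⁴.
Web: 10 × 180, A = 1 800 mm², y = 90 mm, Ī = 4 860 000 mm⁴.
Hole (subtracted): ⌀6, A = 28.27433 mm², y = 189 mm, Ī = 63.61725 mm⁴.
Centroid: ȳ = ΣA·y / ΣA = 159.7472 mm.
Transfer each piece to the horizontal axis through the centroid using Ī + A·d² with d = y − 159.7472:
  flange: d = 29.25279 mm → contributes +3 813 376 mm⁴
  web: d = -69.74721 mm → contributes +13 616 411 mm⁴
  hole: d = 29.25279 mm → contributes −24258.7 mm⁴
Total I = 17 405 528 mm⁴.

I_xx ≈ 1.7406 × 10⁷ mm⁴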